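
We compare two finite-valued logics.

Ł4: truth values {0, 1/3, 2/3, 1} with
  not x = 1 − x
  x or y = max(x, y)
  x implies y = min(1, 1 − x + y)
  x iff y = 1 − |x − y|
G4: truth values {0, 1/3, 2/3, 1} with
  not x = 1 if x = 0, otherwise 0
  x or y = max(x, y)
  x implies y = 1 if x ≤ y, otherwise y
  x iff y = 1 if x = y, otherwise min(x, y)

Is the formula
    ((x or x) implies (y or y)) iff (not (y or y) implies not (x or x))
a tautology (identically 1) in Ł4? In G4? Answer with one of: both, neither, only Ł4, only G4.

only Ł4

In Ł4: every assignment gives 1 — tautology.
In G4: at x = 2/3, y = 1/3 the value is 1/3 — not a tautology.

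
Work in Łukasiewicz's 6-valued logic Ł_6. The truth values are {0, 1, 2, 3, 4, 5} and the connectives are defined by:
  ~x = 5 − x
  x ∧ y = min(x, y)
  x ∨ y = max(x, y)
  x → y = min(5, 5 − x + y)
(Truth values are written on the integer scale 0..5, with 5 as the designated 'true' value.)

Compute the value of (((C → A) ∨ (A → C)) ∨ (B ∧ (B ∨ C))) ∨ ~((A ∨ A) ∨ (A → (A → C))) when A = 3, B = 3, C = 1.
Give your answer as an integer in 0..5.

5

C → A = 1 → 3 = 5
A → C = 3 → 1 = 3
(C → A) ∨ (A → C) = 5 ∨ 3 = 5
B ∨ C = 3 ∨ 1 = 3
B ∧ (B ∨ C) = 3 ∧ 3 = 3
((C → A) ∨ (A → C)) ∨ (B ∧ (B ∨ C)) = 5 ∨ 3 = 5
A ∨ A = 3 ∨ 3 = 3
A → C = 3 → 1 = 3
A → (A → C) = 3 → 3 = 5
(A ∨ A) ∨ (A → (A → C)) = 3 ∨ 5 = 5
~((A ∨ A) ∨ (A → (A → C))) = ~5 = 0
(((C → A) ∨ (A → C)) ∨ (B ∧ (B ∨ C))) ∨ ~((A ∨ A) ∨ (A → (A → C))) = 5 ∨ 0 = 5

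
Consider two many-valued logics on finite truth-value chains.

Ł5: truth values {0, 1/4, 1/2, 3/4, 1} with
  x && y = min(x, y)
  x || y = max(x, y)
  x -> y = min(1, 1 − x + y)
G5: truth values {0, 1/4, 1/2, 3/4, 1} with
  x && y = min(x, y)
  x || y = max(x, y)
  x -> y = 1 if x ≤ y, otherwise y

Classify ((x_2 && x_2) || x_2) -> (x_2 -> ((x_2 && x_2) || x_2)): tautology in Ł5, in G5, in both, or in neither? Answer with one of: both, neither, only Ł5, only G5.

In Ł5: every assignment gives 1 — tautology.
In G5: every assignment gives 1 — tautology.

both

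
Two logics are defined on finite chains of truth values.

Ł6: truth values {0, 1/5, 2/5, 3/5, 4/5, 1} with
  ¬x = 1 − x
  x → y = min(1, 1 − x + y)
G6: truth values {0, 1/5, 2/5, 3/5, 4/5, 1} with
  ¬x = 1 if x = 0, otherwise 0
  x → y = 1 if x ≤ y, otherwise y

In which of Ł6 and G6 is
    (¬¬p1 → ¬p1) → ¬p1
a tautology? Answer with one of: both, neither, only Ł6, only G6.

In Ł6: at p1 = 1/5 the value is 4/5 — not a tautology.
In G6: every assignment gives 1 — tautology.

only G6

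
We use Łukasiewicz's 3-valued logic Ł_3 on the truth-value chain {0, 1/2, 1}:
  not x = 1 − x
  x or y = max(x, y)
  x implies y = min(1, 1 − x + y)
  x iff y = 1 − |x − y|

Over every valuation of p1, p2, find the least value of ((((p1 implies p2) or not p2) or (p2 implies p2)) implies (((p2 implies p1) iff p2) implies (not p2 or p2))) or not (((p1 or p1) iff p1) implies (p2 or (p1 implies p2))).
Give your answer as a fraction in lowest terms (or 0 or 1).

Take p1 = 0, p2 = 1/2:
p1 implies p2 = 0 implies 1/2 = 1
not p2 = not 1/2 = 1/2
(p1 implies p2) or not p2 = 1 or 1/2 = 1
p2 implies p2 = 1/2 implies 1/2 = 1
((p1 implies p2) or not p2) or (p2 implies p2) = 1 or 1 = 1
p2 implies p1 = 1/2 implies 0 = 1/2
(p2 implies p1) iff p2 = 1/2 iff 1/2 = 1
not p2 = not 1/2 = 1/2
not p2 or p2 = 1/2 or 1/2 = 1/2
((p2 implies p1) iff p2) implies (not p2 or p2) = 1 implies 1/2 = 1/2
(((p1 implies p2) or not p2) or (p2 implies p2)) implies (((p2 implies p1) iff p2) implies (not p2 or p2)) = 1 implies 1/2 = 1/2
p1 or p1 = 0 or 0 = 0
(p1 or p1) iff p1 = 0 iff 0 = 1
p1 implies p2 = 0 implies 1/2 = 1
p2 or (p1 implies p2) = 1/2 or 1 = 1
((p1 or p1) iff p1) implies (p2 or (p1 implies p2)) = 1 implies 1 = 1
not (((p1 or p1) iff p1) implies (p2 or (p1 implies p2))) = not 1 = 0
((((p1 implies p2) or not p2) or (p2 implies p2)) implies (((p2 implies p1) iff p2) implies (not p2 or p2))) or not (((p1 or p1) iff p1) implies (p2 or (p1 implies p2))) = 1/2 or 0 = 1/2
No assignment yields a value below 1/2, so this is the minimum.

1/2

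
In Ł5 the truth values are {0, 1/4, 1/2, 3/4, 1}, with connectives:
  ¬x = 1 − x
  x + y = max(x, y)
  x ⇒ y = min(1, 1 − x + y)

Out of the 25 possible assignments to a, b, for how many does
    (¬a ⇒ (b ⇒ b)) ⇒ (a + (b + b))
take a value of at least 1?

value 1: 9 assignments (counts)
value 3/4: 7 assignments
value 1/2: 5 assignments
value 1/4: 3 assignments
value 0: 1 assignment
So 9 of the 25 assignments meet the threshold.

9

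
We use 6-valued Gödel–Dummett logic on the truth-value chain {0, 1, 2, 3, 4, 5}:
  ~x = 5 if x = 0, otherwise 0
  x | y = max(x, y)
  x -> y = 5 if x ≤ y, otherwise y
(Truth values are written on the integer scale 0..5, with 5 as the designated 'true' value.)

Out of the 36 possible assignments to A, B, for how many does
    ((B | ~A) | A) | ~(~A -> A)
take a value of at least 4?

value 5: 16 assignments (counts)
value 4: 8 assignments (counts)
value 3: 6 assignments
value 2: 4 assignments
value 1: 2 assignments
So 24 of the 36 assignments meet the threshold.

24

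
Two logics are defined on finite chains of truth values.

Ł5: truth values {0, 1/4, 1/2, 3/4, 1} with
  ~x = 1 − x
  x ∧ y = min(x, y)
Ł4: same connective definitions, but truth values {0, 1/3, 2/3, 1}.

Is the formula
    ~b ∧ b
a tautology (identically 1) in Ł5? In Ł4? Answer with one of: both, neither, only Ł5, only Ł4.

In Ł5: at b = 0 the value is 0 — not a tautology.
In Ł4: at b = 0 the value is 0 — not a tautology.

neither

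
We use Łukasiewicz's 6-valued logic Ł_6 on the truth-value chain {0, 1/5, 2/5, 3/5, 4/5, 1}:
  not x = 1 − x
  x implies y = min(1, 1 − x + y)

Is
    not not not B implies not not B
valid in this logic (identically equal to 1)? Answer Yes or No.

No

Counterexample: take B = 0.
not B = not 0 = 1
not not B = not 1 = 0
not not not B = not 0 = 1
not B = not 0 = 1
not not B = not 1 = 0
not not not B implies not not B = 1 implies 0 = 0
This gives 0 ≠ 1.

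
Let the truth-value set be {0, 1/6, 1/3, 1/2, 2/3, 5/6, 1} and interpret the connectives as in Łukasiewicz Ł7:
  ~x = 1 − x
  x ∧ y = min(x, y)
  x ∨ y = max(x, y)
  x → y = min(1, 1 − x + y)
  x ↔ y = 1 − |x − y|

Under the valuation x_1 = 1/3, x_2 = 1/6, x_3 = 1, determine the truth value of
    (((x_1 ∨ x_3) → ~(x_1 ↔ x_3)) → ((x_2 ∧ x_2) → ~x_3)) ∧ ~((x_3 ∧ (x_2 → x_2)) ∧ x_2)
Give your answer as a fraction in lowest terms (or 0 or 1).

5/6

x_1 ∨ x_3 = 1/3 ∨ 1 = 1
x_1 ↔ x_3 = 1/3 ↔ 1 = 1/3
~(x_1 ↔ x_3) = ~1/3 = 2/3
(x_1 ∨ x_3) → ~(x_1 ↔ x_3) = 1 → 2/3 = 2/3
x_2 ∧ x_2 = 1/6 ∧ 1/6 = 1/6
~x_3 = ~1 = 0
(x_2 ∧ x_2) → ~x_3 = 1/6 → 0 = 5/6
((x_1 ∨ x_3) → ~(x_1 ↔ x_3)) → ((x_2 ∧ x_2) → ~x_3) = 2/3 → 5/6 = 1
x_2 → x_2 = 1/6 → 1/6 = 1
x_3 ∧ (x_2 → x_2) = 1 ∧ 1 = 1
(x_3 ∧ (x_2 → x_2)) ∧ x_2 = 1 ∧ 1/6 = 1/6
~((x_3 ∧ (x_2 → x_2)) ∧ x_2) = ~1/6 = 5/6
(((x_1 ∨ x_3) → ~(x_1 ↔ x_3)) → ((x_2 ∧ x_2) → ~x_3)) ∧ ~((x_3 ∧ (x_2 → x_2)) ∧ x_2) = 1 ∧ 5/6 = 5/6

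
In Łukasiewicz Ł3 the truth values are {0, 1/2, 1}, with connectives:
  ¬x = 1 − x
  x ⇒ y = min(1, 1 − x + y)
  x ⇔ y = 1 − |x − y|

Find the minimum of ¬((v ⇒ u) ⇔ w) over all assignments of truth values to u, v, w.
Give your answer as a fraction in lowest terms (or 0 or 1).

Take u = 0, v = 0, w = 1:
v ⇒ u = 0 ⇒ 0 = 1
(v ⇒ u) ⇔ w = 1 ⇔ 1 = 1
¬((v ⇒ u) ⇔ w) = ¬1 = 0
No assignment yields a value below 0, so this is the minimum.

0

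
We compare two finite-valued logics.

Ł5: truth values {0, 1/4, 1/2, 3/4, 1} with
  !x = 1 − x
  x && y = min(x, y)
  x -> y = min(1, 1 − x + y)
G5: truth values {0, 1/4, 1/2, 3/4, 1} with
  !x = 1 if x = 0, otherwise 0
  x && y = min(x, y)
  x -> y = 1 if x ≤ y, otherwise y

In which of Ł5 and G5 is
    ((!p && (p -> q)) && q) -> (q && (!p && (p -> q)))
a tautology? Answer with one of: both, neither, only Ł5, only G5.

both

In Ł5: every assignment gives 1 — tautology.
In G5: every assignment gives 1 — tautology.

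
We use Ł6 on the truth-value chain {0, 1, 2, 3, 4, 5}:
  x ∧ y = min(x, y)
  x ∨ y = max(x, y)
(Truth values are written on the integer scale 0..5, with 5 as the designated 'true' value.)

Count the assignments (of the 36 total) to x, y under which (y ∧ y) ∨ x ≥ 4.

value 5: 11 assignments (counts)
value 4: 9 assignments (counts)
value 3: 7 assignments
value 2: 5 assignments
value 1: 3 assignments
value 0: 1 assignment
So 20 of the 36 assignments meet the threshold.

20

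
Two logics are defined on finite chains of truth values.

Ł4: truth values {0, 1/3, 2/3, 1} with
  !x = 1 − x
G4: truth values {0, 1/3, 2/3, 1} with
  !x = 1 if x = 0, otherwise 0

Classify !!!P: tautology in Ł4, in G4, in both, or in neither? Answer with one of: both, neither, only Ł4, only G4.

In Ł4: at P = 1/3 the value is 2/3 — not a tautology.
In G4: at P = 1/3 the value is 0 — not a tautology.

neither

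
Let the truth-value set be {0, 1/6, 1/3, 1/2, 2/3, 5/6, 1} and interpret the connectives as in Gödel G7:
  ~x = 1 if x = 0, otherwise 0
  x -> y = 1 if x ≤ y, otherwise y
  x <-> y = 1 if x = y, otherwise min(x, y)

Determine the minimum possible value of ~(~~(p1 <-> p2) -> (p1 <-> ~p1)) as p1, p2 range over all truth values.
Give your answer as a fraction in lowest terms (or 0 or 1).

0

Take p1 = 0, p2 = 1/6:
p1 <-> p2 = 0 <-> 1/6 = 0
~(p1 <-> p2) = ~0 = 1
~~(p1 <-> p2) = ~1 = 0
~p1 = ~0 = 1
p1 <-> ~p1 = 0 <-> 1 = 0
~~(p1 <-> p2) -> (p1 <-> ~p1) = 0 -> 0 = 1
~(~~(p1 <-> p2) -> (p1 <-> ~p1)) = ~1 = 0
No assignment yields a value below 0, so this is the minimum.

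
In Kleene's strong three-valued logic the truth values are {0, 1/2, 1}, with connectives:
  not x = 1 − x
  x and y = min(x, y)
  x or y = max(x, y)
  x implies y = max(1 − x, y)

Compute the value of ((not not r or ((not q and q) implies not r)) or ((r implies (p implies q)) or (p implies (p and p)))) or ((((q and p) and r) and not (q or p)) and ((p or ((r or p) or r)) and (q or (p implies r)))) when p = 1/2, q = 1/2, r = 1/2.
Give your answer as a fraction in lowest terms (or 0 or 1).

not r = not 1/2 = 1/2
not not r = not 1/2 = 1/2
not q = not 1/2 = 1/2
not q and q = 1/2 and 1/2 = 1/2
not r = not 1/2 = 1/2
(not q and q) implies not r = 1/2 implies 1/2 = 1/2
not not r or ((not q and q) implies not r) = 1/2 or 1/2 = 1/2
p implies q = 1/2 implies 1/2 = 1/2
r implies (p implies q) = 1/2 implies 1/2 = 1/2
p and p = 1/2 and 1/2 = 1/2
p implies (p and p) = 1/2 implies 1/2 = 1/2
(r implies (p implies q)) or (p implies (p and p)) = 1/2 or 1/2 = 1/2
(not not r or ((not q and q) implies not r)) or ((r implies (p implies q)) or (p implies (p and p))) = 1/2 or 1/2 = 1/2
q and p = 1/2 and 1/2 = 1/2
(q and p) and r = 1/2 and 1/2 = 1/2
q or p = 1/2 or 1/2 = 1/2
not (q or p) = not 1/2 = 1/2
((q and p) and r) and not (q or p) = 1/2 and 1/2 = 1/2
r or p = 1/2 or 1/2 = 1/2
(r or p) or r = 1/2 or 1/2 = 1/2
p or ((r or p) or r) = 1/2 or 1/2 = 1/2
p implies r = 1/2 implies 1/2 = 1/2
q or (p implies r) = 1/2 or 1/2 = 1/2
(p or ((r or p) or r)) and (q or (p implies r)) = 1/2 and 1/2 = 1/2
(((q and p) and r) and not (q or p)) and ((p or ((r or p) or r)) and (q or (p implies r))) = 1/2 and 1/2 = 1/2
((not not r or ((not q and q) implies not r)) or ((r implies (p implies q)) or (p implies (p and p)))) or ((((q and p) and r) and not (q or p)) and ((p or ((r or p) or r)) and (q or (p implies r)))) = 1/2 or 1/2 = 1/2

1/2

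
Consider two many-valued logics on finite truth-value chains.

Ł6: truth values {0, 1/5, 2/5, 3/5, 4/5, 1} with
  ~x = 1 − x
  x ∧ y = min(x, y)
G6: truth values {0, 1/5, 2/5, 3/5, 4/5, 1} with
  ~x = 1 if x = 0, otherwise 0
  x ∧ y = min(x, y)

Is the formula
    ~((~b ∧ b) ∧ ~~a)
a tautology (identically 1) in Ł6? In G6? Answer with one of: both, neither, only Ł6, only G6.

only G6

In Ł6: at a = 1/5, b = 1/5 the value is 4/5 — not a tautology.
In G6: every assignment gives 1 — tautology.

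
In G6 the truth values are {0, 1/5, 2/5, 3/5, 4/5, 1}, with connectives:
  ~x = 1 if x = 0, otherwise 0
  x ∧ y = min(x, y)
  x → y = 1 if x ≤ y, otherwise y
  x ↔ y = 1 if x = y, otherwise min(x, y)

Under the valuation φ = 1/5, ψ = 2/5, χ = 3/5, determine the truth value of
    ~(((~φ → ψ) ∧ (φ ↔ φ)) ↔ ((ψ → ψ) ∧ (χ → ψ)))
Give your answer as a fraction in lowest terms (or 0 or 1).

~φ = ~1/5 = 0
~φ → ψ = 0 → 2/5 = 1
φ ↔ φ = 1/5 ↔ 1/5 = 1
(~φ → ψ) ∧ (φ ↔ φ) = 1 ∧ 1 = 1
ψ → ψ = 2/5 → 2/5 = 1
χ → ψ = 3/5 → 2/5 = 2/5
(ψ → ψ) ∧ (χ → ψ) = 1 ∧ 2/5 = 2/5
((~φ → ψ) ∧ (φ ↔ φ)) ↔ ((ψ → ψ) ∧ (χ → ψ)) = 1 ↔ 2/5 = 2/5
~(((~φ → ψ) ∧ (φ ↔ φ)) ↔ ((ψ → ψ) ∧ (χ → ψ))) = ~2/5 = 0

0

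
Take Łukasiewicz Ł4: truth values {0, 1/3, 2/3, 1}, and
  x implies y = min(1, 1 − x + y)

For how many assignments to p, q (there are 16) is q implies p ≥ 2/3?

13

p = 0, q = 0 ↦ 1  ≥
p = 0, q = 1/3 ↦ 2/3  ≥
p = 0, q = 2/3 ↦ 1/3  <
p = 0, q = 1 ↦ 0  <
p = 1/3, q = 0 ↦ 1  ≥
p = 1/3, q = 1/3 ↦ 1  ≥
p = 1/3, q = 2/3 ↦ 2/3  ≥
p = 1/3, q = 1 ↦ 1/3  <
p = 2/3, q = 0 ↦ 1  ≥
p = 2/3, q = 1/3 ↦ 1  ≥
p = 2/3, q = 2/3 ↦ 1  ≥
p = 2/3, q = 1 ↦ 2/3  ≥
p = 1, q = 0 ↦ 1  ≥
p = 1, q = 1/3 ↦ 1  ≥
p = 1, q = 2/3 ↦ 1  ≥
p = 1, q = 1 ↦ 1  ≥
So 13 of the 16 assignments meet the threshold.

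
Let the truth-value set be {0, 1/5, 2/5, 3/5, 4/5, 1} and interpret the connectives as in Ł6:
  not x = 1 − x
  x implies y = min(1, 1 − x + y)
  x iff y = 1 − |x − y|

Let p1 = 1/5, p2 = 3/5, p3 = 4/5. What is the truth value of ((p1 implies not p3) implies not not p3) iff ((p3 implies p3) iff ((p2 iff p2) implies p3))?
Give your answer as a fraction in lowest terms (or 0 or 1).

not p3 = not 4/5 = 1/5
p1 implies not p3 = 1/5 implies 1/5 = 1
not p3 = not 4/5 = 1/5
not not p3 = not 1/5 = 4/5
(p1 implies not p3) implies not not p3 = 1 implies 4/5 = 4/5
p3 implies p3 = 4/5 implies 4/5 = 1
p2 iff p2 = 3/5 iff 3/5 = 1
(p2 iff p2) implies p3 = 1 implies 4/5 = 4/5
(p3 implies p3) iff ((p2 iff p2) implies p3) = 1 iff 4/5 = 4/5
((p1 implies not p3) implies not not p3) iff ((p3 implies p3) iff ((p2 iff p2) implies p3)) = 4/5 iff 4/5 = 1

1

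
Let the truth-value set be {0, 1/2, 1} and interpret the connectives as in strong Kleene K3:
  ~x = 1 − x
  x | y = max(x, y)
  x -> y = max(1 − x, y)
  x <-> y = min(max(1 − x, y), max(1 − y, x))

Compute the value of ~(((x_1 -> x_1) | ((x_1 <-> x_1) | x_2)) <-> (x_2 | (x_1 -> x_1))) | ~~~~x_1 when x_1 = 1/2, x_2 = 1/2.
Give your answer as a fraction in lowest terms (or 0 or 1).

1/2

x_1 -> x_1 = 1/2 -> 1/2 = 1/2
x_1 <-> x_1 = 1/2 <-> 1/2 = 1/2
(x_1 <-> x_1) | x_2 = 1/2 | 1/2 = 1/2
(x_1 -> x_1) | ((x_1 <-> x_1) | x_2) = 1/2 | 1/2 = 1/2
x_1 -> x_1 = 1/2 -> 1/2 = 1/2
x_2 | (x_1 -> x_1) = 1/2 | 1/2 = 1/2
((x_1 -> x_1) | ((x_1 <-> x_1) | x_2)) <-> (x_2 | (x_1 -> x_1)) = 1/2 <-> 1/2 = 1/2
~(((x_1 -> x_1) | ((x_1 <-> x_1) | x_2)) <-> (x_2 | (x_1 -> x_1))) = ~1/2 = 1/2
~x_1 = ~1/2 = 1/2
~~x_1 = ~1/2 = 1/2
~~~x_1 = ~1/2 = 1/2
~~~~x_1 = ~1/2 = 1/2
~(((x_1 -> x_1) | ((x_1 <-> x_1) | x_2)) <-> (x_2 | (x_1 -> x_1))) | ~~~~x_1 = 1/2 | 1/2 = 1/2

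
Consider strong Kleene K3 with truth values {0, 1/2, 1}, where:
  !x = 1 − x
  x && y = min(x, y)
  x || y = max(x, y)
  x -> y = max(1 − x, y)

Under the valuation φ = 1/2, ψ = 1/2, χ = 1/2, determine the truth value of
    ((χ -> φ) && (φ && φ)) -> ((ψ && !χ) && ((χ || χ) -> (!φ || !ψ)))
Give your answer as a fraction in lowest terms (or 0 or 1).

1/2

χ -> φ = 1/2 -> 1/2 = 1/2
φ && φ = 1/2 && 1/2 = 1/2
(χ -> φ) && (φ && φ) = 1/2 && 1/2 = 1/2
!χ = !1/2 = 1/2
ψ && !χ = 1/2 && 1/2 = 1/2
χ || χ = 1/2 || 1/2 = 1/2
!φ = !1/2 = 1/2
!ψ = !1/2 = 1/2
!φ || !ψ = 1/2 || 1/2 = 1/2
(χ || χ) -> (!φ || !ψ) = 1/2 -> 1/2 = 1/2
(ψ && !χ) && ((χ || χ) -> (!φ || !ψ)) = 1/2 && 1/2 = 1/2
((χ -> φ) && (φ && φ)) -> ((ψ && !χ) && ((χ || χ) -> (!φ || !ψ))) = 1/2 -> 1/2 = 1/2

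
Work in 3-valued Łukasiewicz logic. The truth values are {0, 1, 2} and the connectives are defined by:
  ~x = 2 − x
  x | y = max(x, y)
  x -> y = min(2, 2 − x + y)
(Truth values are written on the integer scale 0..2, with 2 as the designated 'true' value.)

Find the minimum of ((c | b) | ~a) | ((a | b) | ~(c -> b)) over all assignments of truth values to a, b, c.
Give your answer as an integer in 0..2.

1

Take a = 1, b = 0, c = 0:
c | b = 0 | 0 = 0
~a = ~1 = 1
(c | b) | ~a = 0 | 1 = 1
a | b = 1 | 0 = 1
c -> b = 0 -> 0 = 2
~(c -> b) = ~2 = 0
(a | b) | ~(c -> b) = 1 | 0 = 1
((c | b) | ~a) | ((a | b) | ~(c -> b)) = 1 | 1 = 1
No assignment yields a value below 1, so this is the minimum.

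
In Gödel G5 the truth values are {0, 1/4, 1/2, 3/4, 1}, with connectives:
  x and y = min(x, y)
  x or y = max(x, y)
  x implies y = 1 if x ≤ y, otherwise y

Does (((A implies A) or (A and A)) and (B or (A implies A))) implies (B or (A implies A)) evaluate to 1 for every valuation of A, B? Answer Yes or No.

At A = 3/4, B = 3/4, for instance:
A implies A = 3/4 implies 3/4 = 1
A and A = 3/4 and 3/4 = 3/4
(A implies A) or (A and A) = 1 or 3/4 = 1
A implies A = 3/4 implies 3/4 = 1
B or (A implies A) = 3/4 or 1 = 1
((A implies A) or (A and A)) and (B or (A implies A)) = 1 and 1 = 1
(((A implies A) or (A and A)) and (B or (A implies A))) implies (B or (A implies A)) = 1 implies 1 = 1
and checking the remaining 24 assignments likewise gives ≥ 1 in every case.

Yes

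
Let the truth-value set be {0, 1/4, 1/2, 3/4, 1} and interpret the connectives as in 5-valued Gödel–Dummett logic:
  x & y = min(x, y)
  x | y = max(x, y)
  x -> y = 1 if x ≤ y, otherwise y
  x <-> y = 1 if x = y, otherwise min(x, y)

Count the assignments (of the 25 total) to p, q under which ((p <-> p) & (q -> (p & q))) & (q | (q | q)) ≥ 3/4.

value 1: 1 assignment (counts)
value 3/4: 3 assignments (counts)
value 1/2: 5 assignments
value 1/4: 7 assignments
value 0: 9 assignments
So 4 of the 25 assignments meet the threshold.

4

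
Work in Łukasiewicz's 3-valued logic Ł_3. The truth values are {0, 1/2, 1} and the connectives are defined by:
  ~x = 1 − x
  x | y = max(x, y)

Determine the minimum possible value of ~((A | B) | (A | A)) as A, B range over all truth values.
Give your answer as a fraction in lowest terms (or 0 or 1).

Take A = 0, B = 1:
A | B = 0 | 1 = 1
A | A = 0 | 0 = 0
(A | B) | (A | A) = 1 | 0 = 1
~((A | B) | (A | A)) = ~1 = 0
No assignment yields a value below 0, so this is the minimum.

0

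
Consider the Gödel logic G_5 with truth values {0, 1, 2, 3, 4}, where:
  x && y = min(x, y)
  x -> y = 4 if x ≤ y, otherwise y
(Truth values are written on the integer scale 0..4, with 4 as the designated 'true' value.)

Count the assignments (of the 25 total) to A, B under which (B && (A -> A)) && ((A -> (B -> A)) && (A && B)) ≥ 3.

value 4: 1 assignment (counts)
value 3: 3 assignments (counts)
value 2: 5 assignments
value 1: 7 assignments
value 0: 9 assignments
So 4 of the 25 assignments meet the threshold.

4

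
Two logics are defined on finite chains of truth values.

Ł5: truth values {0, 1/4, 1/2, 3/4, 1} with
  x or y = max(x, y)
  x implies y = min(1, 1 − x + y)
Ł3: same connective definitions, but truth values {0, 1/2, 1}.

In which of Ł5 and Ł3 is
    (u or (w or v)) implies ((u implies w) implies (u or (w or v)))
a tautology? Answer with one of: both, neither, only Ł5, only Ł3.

In Ł5: every assignment gives 1 — tautology.
In Ł3: every assignment gives 1 — tautology.

both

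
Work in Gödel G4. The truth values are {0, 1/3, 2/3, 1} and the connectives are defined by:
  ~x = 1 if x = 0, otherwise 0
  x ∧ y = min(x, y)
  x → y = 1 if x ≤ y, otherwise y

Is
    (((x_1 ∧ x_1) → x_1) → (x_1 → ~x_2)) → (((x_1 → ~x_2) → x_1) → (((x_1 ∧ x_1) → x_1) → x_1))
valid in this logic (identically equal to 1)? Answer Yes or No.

Yes

x_1 = 0, x_2 = 0 ↦ 1
x_1 = 0, x_2 = 1/3 ↦ 1
x_1 = 0, x_2 = 2/3 ↦ 1
x_1 = 0, x_2 = 1 ↦ 1
x_1 = 1/3, x_2 = 0 ↦ 1
x_1 = 1/3, x_2 = 1/3 ↦ 1
x_1 = 1/3, x_2 = 2/3 ↦ 1
x_1 = 1/3, x_2 = 1 ↦ 1
x_1 = 2/3, x_2 = 0 ↦ 1
x_1 = 2/3, x_2 = 1/3 ↦ 1
x_1 = 2/3, x_2 = 2/3 ↦ 1
x_1 = 2/3, x_2 = 1 ↦ 1
x_1 = 1, x_2 = 0 ↦ 1
x_1 = 1, x_2 = 1/3 ↦ 1
x_1 = 1, x_2 = 2/3 ↦ 1
x_1 = 1, x_2 = 1 ↦ 1
Every assignment gives a value ≥ 1.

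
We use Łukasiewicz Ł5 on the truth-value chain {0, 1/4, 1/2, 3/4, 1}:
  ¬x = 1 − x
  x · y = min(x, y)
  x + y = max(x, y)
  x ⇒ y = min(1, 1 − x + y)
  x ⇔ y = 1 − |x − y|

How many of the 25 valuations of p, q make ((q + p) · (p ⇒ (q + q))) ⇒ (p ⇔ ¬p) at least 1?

value 1: 12 assignments (counts)
value 3/4: 5 assignments
value 1/2: 4 assignments
value 1/4: 2 assignments
value 0: 2 assignments
So 12 of the 25 assignments meet the threshold.

12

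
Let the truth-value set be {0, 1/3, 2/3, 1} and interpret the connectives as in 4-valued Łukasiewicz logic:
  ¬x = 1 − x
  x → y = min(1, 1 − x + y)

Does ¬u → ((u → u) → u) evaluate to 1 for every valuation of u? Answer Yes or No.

Counterexample: take u = 0.
¬u = ¬0 = 1
u → u = 0 → 0 = 1
(u → u) → u = 1 → 0 = 0
¬u → ((u → u) → u) = 1 → 0 = 0
This gives 0 ≠ 1.

No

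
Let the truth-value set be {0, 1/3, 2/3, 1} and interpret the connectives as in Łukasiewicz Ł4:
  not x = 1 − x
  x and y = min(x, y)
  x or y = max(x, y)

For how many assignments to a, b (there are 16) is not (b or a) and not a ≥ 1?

1

a = 0, b = 0 ↦ 1  ≥
a = 0, b = 1/3 ↦ 2/3  <
a = 0, b = 2/3 ↦ 1/3  <
a = 0, b = 1 ↦ 0  <
a = 1/3, b = 0 ↦ 2/3  <
a = 1/3, b = 1/3 ↦ 2/3  <
a = 1/3, b = 2/3 ↦ 1/3  <
a = 1/3, b = 1 ↦ 0  <
a = 2/3, b = 0 ↦ 1/3  <
a = 2/3, b = 1/3 ↦ 1/3  <
a = 2/3, b = 2/3 ↦ 1/3  <
a = 2/3, b = 1 ↦ 0  <
a = 1, b = 0 ↦ 0  <
a = 1, b = 1/3 ↦ 0  <
a = 1, b = 2/3 ↦ 0  <
a = 1, b = 1 ↦ 0  <
So 1 of the 16 assignments meets the threshold.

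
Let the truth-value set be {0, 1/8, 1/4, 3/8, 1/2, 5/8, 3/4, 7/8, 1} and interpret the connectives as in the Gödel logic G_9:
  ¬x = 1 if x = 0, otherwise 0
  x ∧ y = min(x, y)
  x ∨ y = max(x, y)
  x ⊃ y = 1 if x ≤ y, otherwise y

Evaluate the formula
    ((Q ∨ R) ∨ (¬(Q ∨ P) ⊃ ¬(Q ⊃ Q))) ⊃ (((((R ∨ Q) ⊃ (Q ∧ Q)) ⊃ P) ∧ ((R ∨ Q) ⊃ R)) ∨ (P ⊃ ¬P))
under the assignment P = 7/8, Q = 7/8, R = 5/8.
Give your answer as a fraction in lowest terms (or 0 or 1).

5/8

Q ∨ R = 7/8 ∨ 5/8 = 7/8
Q ∨ P = 7/8 ∨ 7/8 = 7/8
¬(Q ∨ P) = ¬7/8 = 0
Q ⊃ Q = 7/8 ⊃ 7/8 = 1
¬(Q ⊃ Q) = ¬1 = 0
¬(Q ∨ P) ⊃ ¬(Q ⊃ Q) = 0 ⊃ 0 = 1
(Q ∨ R) ∨ (¬(Q ∨ P) ⊃ ¬(Q ⊃ Q)) = 7/8 ∨ 1 = 1
R ∨ Q = 5/8 ∨ 7/8 = 7/8
Q ∧ Q = 7/8 ∧ 7/8 = 7/8
(R ∨ Q) ⊃ (Q ∧ Q) = 7/8 ⊃ 7/8 = 1
((R ∨ Q) ⊃ (Q ∧ Q)) ⊃ P = 1 ⊃ 7/8 = 7/8
R ∨ Q = 5/8 ∨ 7/8 = 7/8
(R ∨ Q) ⊃ R = 7/8 ⊃ 5/8 = 5/8
(((R ∨ Q) ⊃ (Q ∧ Q)) ⊃ P) ∧ ((R ∨ Q) ⊃ R) = 7/8 ∧ 5/8 = 5/8
¬P = ¬7/8 = 0
P ⊃ ¬P = 7/8 ⊃ 0 = 0
((((R ∨ Q) ⊃ (Q ∧ Q)) ⊃ P) ∧ ((R ∨ Q) ⊃ R)) ∨ (P ⊃ ¬P) = 5/8 ∨ 0 = 5/8
((Q ∨ R) ∨ (¬(Q ∨ P) ⊃ ¬(Q ⊃ Q))) ⊃ (((((R ∨ Q) ⊃ (Q ∧ Q)) ⊃ P) ∧ ((R ∨ Q) ⊃ R)) ∨ (P ⊃ ¬P)) = 1 ⊃ 5/8 = 5/8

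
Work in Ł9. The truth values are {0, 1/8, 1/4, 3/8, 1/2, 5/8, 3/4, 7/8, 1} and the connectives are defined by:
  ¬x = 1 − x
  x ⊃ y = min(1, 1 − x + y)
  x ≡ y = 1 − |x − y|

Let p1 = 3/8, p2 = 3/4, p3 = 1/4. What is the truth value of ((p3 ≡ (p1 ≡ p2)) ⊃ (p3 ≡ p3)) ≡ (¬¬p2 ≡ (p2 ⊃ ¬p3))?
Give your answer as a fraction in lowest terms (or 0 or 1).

3/4

p1 ≡ p2 = 3/8 ≡ 3/4 = 5/8
p3 ≡ (p1 ≡ p2) = 1/4 ≡ 5/8 = 5/8
p3 ≡ p3 = 1/4 ≡ 1/4 = 1
(p3 ≡ (p1 ≡ p2)) ⊃ (p3 ≡ p3) = 5/8 ⊃ 1 = 1
¬p2 = ¬3/4 = 1/4
¬¬p2 = ¬1/4 = 3/4
¬p3 = ¬1/4 = 3/4
p2 ⊃ ¬p3 = 3/4 ⊃ 3/4 = 1
¬¬p2 ≡ (p2 ⊃ ¬p3) = 3/4 ≡ 1 = 3/4
((p3 ≡ (p1 ≡ p2)) ⊃ (p3 ≡ p3)) ≡ (¬¬p2 ≡ (p2 ⊃ ¬p3)) = 1 ≡ 3/4 = 3/4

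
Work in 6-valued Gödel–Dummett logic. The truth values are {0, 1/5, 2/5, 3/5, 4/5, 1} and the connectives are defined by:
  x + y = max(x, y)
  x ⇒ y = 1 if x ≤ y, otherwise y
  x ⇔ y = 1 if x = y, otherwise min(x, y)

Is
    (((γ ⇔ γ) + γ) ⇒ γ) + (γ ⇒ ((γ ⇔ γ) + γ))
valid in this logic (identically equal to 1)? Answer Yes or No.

γ = 0 ↦ 1
γ = 1/5 ↦ 1
γ = 2/5 ↦ 1
γ = 3/5 ↦ 1
γ = 4/5 ↦ 1
γ = 1 ↦ 1
Every assignment gives a value ≥ 1.

Yes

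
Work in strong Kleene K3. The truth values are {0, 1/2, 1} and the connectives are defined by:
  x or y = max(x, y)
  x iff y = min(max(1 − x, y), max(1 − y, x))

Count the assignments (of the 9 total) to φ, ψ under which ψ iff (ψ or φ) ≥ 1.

4

φ = 0, ψ = 0 ↦ 1  ≥
φ = 0, ψ = 1/2 ↦ 1/2  <
φ = 0, ψ = 1 ↦ 1  ≥
φ = 1/2, ψ = 0 ↦ 1/2  <
φ = 1/2, ψ = 1/2 ↦ 1/2  <
φ = 1/2, ψ = 1 ↦ 1  ≥
φ = 1, ψ = 0 ↦ 0  <
φ = 1, ψ = 1/2 ↦ 1/2  <
φ = 1, ψ = 1 ↦ 1  ≥
So 4 of the 9 assignments meet the threshold.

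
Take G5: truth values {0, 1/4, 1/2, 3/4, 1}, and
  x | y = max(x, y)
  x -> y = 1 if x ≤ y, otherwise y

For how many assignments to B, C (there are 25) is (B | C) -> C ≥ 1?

value 1: 15 assignments (counts)
value 3/4: 1 assignment
value 1/2: 2 assignments
value 1/4: 3 assignments
value 0: 4 assignments
So 15 of the 25 assignments meet the threshold.

15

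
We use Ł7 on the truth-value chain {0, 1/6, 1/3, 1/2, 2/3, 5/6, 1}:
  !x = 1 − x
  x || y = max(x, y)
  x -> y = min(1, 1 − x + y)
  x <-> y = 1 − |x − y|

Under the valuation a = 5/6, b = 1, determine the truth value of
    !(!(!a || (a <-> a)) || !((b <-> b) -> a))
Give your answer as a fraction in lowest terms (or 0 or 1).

5/6

!a = !5/6 = 1/6
a <-> a = 5/6 <-> 5/6 = 1
!a || (a <-> a) = 1/6 || 1 = 1
!(!a || (a <-> a)) = !1 = 0
b <-> b = 1 <-> 1 = 1
(b <-> b) -> a = 1 -> 5/6 = 5/6
!((b <-> b) -> a) = !5/6 = 1/6
!(!a || (a <-> a)) || !((b <-> b) -> a) = 0 || 1/6 = 1/6
!(!(!a || (a <-> a)) || !((b <-> b) -> a)) = !1/6 = 5/6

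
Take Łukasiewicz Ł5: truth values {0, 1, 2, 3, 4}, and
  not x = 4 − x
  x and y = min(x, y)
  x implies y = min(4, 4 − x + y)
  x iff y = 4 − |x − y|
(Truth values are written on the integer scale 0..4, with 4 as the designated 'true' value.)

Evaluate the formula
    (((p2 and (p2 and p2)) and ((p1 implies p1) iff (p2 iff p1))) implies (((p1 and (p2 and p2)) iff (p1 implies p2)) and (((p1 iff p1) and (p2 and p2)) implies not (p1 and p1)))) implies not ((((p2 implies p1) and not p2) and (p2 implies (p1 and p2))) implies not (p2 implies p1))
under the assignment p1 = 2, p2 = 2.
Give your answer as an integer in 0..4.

2

p2 and p2 = 2 and 2 = 2
p2 and (p2 and p2) = 2 and 2 = 2
p1 implies p1 = 2 implies 2 = 4
p2 iff p1 = 2 iff 2 = 4
(p1 implies p1) iff (p2 iff p1) = 4 iff 4 = 4
(p2 and (p2 and p2)) and ((p1 implies p1) iff (p2 iff p1)) = 2 and 4 = 2
p2 and p2 = 2 and 2 = 2
p1 and (p2 and p2) = 2 and 2 = 2
p1 implies p2 = 2 implies 2 = 4
(p1 and (p2 and p2)) iff (p1 implies p2) = 2 iff 4 = 2
p1 iff p1 = 2 iff 2 = 4
p2 and p2 = 2 and 2 = 2
(p1 iff p1) and (p2 and p2) = 4 and 2 = 2
p1 and p1 = 2 and 2 = 2
not (p1 and p1) = not 2 = 2
((p1 iff p1) and (p2 and p2)) implies not (p1 and p1) = 2 implies 2 = 4
((p1 and (p2 and p2)) iff (p1 implies p2)) and (((p1 iff p1) and (p2 and p2)) implies not (p1 and p1)) = 2 and 4 = 2
((p2 and (p2 and p2)) and ((p1 implies p1) iff (p2 iff p1))) implies (((p1 and (p2 and p2)) iff (p1 implies p2)) and (((p1 iff p1) and (p2 and p2)) implies not (p1 and p1))) = 2 implies 2 = 4
p2 implies p1 = 2 implies 2 = 4
not p2 = not 2 = 2
(p2 implies p1) and not p2 = 4 and 2 = 2
p1 and p2 = 2 and 2 = 2
p2 implies (p1 and p2) = 2 implies 2 = 4
((p2 implies p1) and not p2) and (p2 implies (p1 and p2)) = 2 and 4 = 2
p2 implies p1 = 2 implies 2 = 4
not (p2 implies p1) = not 4 = 0
(((p2 implies p1) and not p2) and (p2 implies (p1 and p2))) implies not (p2 implies p1) = 2 implies 0 = 2
not ((((p2 implies p1) and not p2) and (p2 implies (p1 and p2))) implies not (p2 implies p1)) = not 2 = 2
(((p2 and (p2 and p2)) and ((p1 implies p1) iff (p2 iff p1))) implies (((p1 and (p2 and p2)) iff (p1 implies p2)) and (((p1 iff p1) and (p2 and p2)) implies not (p1 and p1)))) implies not ((((p2 implies p1) and not p2) and (p2 implies (p1 and p2))) implies not (p2 implies p1)) = 4 implies 2 = 2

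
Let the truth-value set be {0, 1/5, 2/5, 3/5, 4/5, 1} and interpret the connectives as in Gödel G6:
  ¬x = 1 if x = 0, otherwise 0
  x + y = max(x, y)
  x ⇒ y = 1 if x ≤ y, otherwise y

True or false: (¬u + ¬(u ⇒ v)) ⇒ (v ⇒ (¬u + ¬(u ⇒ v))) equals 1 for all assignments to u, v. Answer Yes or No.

Yes

At u = 3/5, v = 1/5, for instance:
¬u = ¬3/5 = 0
u ⇒ v = 3/5 ⇒ 1/5 = 1/5
¬(u ⇒ v) = ¬1/5 = 0
¬u + ¬(u ⇒ v) = 0 + 0 = 0
v ⇒ (¬u + ¬(u ⇒ v)) = 1/5 ⇒ 0 = 0
(¬u + ¬(u ⇒ v)) ⇒ (v ⇒ (¬u + ¬(u ⇒ v))) = 0 ⇒ 0 = 1
and checking the remaining 35 assignments likewise gives ≥ 1 in every case.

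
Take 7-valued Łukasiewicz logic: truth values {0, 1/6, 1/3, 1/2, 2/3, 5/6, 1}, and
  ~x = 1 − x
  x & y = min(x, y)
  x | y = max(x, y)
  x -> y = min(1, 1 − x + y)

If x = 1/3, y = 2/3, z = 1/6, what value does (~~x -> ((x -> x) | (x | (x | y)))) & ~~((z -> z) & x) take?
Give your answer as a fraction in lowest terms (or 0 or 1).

~x = ~1/3 = 2/3
~~x = ~2/3 = 1/3
x -> x = 1/3 -> 1/3 = 1
x | y = 1/3 | 2/3 = 2/3
x | (x | y) = 1/3 | 2/3 = 2/3
(x -> x) | (x | (x | y)) = 1 | 2/3 = 1
~~x -> ((x -> x) | (x | (x | y))) = 1/3 -> 1 = 1
z -> z = 1/6 -> 1/6 = 1
(z -> z) & x = 1 & 1/3 = 1/3
~((z -> z) & x) = ~1/3 = 2/3
~~((z -> z) & x) = ~2/3 = 1/3
(~~x -> ((x -> x) | (x | (x | y)))) & ~~((z -> z) & x) = 1 & 1/3 = 1/3

1/3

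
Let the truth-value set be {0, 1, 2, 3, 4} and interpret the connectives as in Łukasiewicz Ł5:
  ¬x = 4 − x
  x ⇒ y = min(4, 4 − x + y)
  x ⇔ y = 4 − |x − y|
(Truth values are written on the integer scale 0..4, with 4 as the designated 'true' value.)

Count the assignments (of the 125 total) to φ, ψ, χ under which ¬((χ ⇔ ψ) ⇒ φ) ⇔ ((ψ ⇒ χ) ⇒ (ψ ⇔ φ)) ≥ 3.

41

value 4: 17 assignments (counts)
value 3: 24 assignments (counts)
value 2: 30 assignments
value 1: 21 assignments
value 0: 33 assignments
So 41 of the 125 assignments meet the threshold.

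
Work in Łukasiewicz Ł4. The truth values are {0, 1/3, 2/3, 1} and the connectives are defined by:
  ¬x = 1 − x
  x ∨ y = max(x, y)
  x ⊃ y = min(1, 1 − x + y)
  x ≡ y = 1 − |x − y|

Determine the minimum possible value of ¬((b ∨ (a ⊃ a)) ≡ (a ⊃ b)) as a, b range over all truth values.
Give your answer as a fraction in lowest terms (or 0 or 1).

Take a = 0, b = 0:
a ⊃ a = 0 ⊃ 0 = 1
b ∨ (a ⊃ a) = 0 ∨ 1 = 1
a ⊃ b = 0 ⊃ 0 = 1
(b ∨ (a ⊃ a)) ≡ (a ⊃ b) = 1 ≡ 1 = 1
¬((b ∨ (a ⊃ a)) ≡ (a ⊃ b)) = ¬1 = 0
No assignment yields a value below 0, so this is the minimum.

0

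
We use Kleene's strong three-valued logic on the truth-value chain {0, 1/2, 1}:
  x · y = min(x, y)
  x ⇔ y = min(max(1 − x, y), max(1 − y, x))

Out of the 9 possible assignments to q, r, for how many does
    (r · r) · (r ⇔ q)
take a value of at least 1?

1

q = 0, r = 0 ↦ 0  <
q = 0, r = 1/2 ↦ 1/2  <
q = 0, r = 1 ↦ 0  <
q = 1/2, r = 0 ↦ 0  <
q = 1/2, r = 1/2 ↦ 1/2  <
q = 1/2, r = 1 ↦ 1/2  <
q = 1, r = 0 ↦ 0  <
q = 1, r = 1/2 ↦ 1/2  <
q = 1, r = 1 ↦ 1  ≥
So 1 of the 9 assignments meets the threshold.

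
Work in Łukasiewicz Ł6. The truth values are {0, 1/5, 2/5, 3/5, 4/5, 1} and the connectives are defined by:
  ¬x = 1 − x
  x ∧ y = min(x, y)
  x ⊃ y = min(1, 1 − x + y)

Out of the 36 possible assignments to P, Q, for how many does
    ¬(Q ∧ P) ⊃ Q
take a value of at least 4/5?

21

value 1: 15 assignments (counts)
value 4/5: 6 assignments (counts)
value 3/5: 2 assignments
value 2/5: 6 assignments
value 1/5: 1 assignment
value 0: 6 assignments
So 21 of the 36 assignments meet the threshold.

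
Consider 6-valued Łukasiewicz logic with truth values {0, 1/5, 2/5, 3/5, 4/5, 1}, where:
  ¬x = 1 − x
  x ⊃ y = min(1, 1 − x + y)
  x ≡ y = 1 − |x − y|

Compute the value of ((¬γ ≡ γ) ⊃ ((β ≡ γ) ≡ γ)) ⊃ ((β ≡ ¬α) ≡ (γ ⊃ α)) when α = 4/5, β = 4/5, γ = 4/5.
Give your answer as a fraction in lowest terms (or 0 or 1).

2/5

¬γ = ¬4/5 = 1/5
¬γ ≡ γ = 1/5 ≡ 4/5 = 2/5
β ≡ γ = 4/5 ≡ 4/5 = 1
(β ≡ γ) ≡ γ = 1 ≡ 4/5 = 4/5
(¬γ ≡ γ) ⊃ ((β ≡ γ) ≡ γ) = 2/5 ⊃ 4/5 = 1
¬α = ¬4/5 = 1/5
β ≡ ¬α = 4/5 ≡ 1/5 = 2/5
γ ⊃ α = 4/5 ⊃ 4/5 = 1
(β ≡ ¬α) ≡ (γ ⊃ α) = 2/5 ≡ 1 = 2/5
((¬γ ≡ γ) ⊃ ((β ≡ γ) ≡ γ)) ⊃ ((β ≡ ¬α) ≡ (γ ⊃ α)) = 1 ⊃ 2/5 = 2/5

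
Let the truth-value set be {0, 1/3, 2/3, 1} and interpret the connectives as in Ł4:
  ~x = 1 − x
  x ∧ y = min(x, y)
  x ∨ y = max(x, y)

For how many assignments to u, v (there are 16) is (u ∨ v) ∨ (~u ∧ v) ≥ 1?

7

u = 0, v = 0 ↦ 0  <
u = 0, v = 1/3 ↦ 1/3  <
u = 0, v = 2/3 ↦ 2/3  <
u = 0, v = 1 ↦ 1  ≥
u = 1/3, v = 0 ↦ 1/3  <
u = 1/3, v = 1/3 ↦ 1/3  <
u = 1/3, v = 2/3 ↦ 2/3  <
u = 1/3, v = 1 ↦ 1  ≥
u = 2/3, v = 0 ↦ 2/3  <
u = 2/3, v = 1/3 ↦ 2/3  <
u = 2/3, v = 2/3 ↦ 2/3  <
u = 2/3, v = 1 ↦ 1  ≥
u = 1, v = 0 ↦ 1  ≥
u = 1, v = 1/3 ↦ 1  ≥
u = 1, v = 2/3 ↦ 1  ≥
u = 1, v = 1 ↦ 1  ≥
So 7 of the 16 assignments meet the threshold.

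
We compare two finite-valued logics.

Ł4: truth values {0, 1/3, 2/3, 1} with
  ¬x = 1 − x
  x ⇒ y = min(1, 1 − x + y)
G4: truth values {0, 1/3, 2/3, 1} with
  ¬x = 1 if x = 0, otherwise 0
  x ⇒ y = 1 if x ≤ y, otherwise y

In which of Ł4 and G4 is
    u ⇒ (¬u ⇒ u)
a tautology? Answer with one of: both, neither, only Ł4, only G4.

both

In Ł4: every assignment gives 1 — tautology.
In G4: every assignment gives 1 — tautology.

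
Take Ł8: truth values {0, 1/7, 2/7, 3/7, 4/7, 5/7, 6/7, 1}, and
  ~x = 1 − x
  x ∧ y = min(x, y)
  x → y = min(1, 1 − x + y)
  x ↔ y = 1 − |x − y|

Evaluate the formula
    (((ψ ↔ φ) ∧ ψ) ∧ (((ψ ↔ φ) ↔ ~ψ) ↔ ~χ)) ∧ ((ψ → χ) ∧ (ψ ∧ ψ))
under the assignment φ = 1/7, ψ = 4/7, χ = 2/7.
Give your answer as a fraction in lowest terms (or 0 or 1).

4/7

ψ ↔ φ = 4/7 ↔ 1/7 = 4/7
(ψ ↔ φ) ∧ ψ = 4/7 ∧ 4/7 = 4/7
ψ ↔ φ = 4/7 ↔ 1/7 = 4/7
~ψ = ~4/7 = 3/7
(ψ ↔ φ) ↔ ~ψ = 4/7 ↔ 3/7 = 6/7
~χ = ~2/7 = 5/7
((ψ ↔ φ) ↔ ~ψ) ↔ ~χ = 6/7 ↔ 5/7 = 6/7
((ψ ↔ φ) ∧ ψ) ∧ (((ψ ↔ φ) ↔ ~ψ) ↔ ~χ) = 4/7 ∧ 6/7 = 4/7
ψ → χ = 4/7 → 2/7 = 5/7
ψ ∧ ψ = 4/7 ∧ 4/7 = 4/7
(ψ → χ) ∧ (ψ ∧ ψ) = 5/7 ∧ 4/7 = 4/7
(((ψ ↔ φ) ∧ ψ) ∧ (((ψ ↔ φ) ↔ ~ψ) ↔ ~χ)) ∧ ((ψ → χ) ∧ (ψ ∧ ψ)) = 4/7 ∧ 4/7 = 4/7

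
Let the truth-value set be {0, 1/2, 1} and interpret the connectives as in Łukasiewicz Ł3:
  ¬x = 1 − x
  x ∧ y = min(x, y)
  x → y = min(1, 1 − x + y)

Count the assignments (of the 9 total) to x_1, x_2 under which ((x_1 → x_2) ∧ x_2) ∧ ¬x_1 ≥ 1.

x_1 = 0, x_2 = 0 ↦ 0  <
x_1 = 0, x_2 = 1/2 ↦ 1/2  <
x_1 = 0, x_2 = 1 ↦ 1  ≥
x_1 = 1/2, x_2 = 0 ↦ 0  <
x_1 = 1/2, x_2 = 1/2 ↦ 1/2  <
x_1 = 1/2, x_2 = 1 ↦ 1/2  <
x_1 = 1, x_2 = 0 ↦ 0  <
x_1 = 1, x_2 = 1/2 ↦ 0  <
x_1 = 1, x_2 = 1 ↦ 0  <
So 1 of the 9 assignments meets the threshold.

1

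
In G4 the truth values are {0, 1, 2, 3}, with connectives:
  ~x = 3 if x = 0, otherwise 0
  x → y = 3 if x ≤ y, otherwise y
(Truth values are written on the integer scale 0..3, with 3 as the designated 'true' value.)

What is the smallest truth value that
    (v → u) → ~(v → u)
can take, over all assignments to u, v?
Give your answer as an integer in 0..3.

Take u = 0, v = 0:
v → u = 0 → 0 = 3
v → u = 0 → 0 = 3
~(v → u) = ~3 = 0
(v → u) → ~(v → u) = 3 → 0 = 0
No assignment yields a value below 0, so this is the minimum.

0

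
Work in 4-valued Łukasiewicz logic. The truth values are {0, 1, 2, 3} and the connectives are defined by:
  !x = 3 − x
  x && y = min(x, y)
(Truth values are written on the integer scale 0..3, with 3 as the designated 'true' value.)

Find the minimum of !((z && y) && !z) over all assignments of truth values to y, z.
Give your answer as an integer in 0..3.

Take y = 1, z = 1:
z && y = 1 && 1 = 1
!z = !1 = 2
(z && y) && !z = 1 && 2 = 1
!((z && y) && !z) = !1 = 2
No assignment yields a value below 2, so this is the minimum.

2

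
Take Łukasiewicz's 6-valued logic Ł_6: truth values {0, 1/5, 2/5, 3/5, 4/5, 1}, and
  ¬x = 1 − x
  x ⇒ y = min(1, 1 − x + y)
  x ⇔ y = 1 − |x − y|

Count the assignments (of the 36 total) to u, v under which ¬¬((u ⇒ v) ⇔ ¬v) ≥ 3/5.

value 1: 3 assignments (counts)
value 4/5: 7 assignments (counts)
value 3/5: 6 assignments (counts)
value 2/5: 7 assignments
value 1/5: 6 assignments
value 0: 7 assignments
So 16 of the 36 assignments meet the threshold.

16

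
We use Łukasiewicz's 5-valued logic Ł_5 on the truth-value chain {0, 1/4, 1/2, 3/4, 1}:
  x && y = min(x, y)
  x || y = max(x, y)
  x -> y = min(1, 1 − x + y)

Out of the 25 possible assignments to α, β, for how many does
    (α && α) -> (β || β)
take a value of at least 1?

15

value 1: 15 assignments (counts)
value 3/4: 4 assignments
value 1/2: 3 assignments
value 1/4: 2 assignments
value 0: 1 assignment
So 15 of the 25 assignments meet the threshold.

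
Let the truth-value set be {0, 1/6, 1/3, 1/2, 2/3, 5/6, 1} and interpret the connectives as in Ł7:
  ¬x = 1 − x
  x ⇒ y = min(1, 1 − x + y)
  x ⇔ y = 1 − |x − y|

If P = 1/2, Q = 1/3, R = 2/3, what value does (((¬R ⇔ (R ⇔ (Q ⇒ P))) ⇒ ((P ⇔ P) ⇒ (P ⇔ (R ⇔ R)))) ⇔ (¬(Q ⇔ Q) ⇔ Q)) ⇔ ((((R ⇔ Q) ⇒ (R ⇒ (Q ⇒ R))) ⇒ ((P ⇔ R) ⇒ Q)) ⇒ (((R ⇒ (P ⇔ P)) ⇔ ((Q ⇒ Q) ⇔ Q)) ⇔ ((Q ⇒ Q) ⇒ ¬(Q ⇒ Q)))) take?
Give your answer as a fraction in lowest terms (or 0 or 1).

5/6

¬R = ¬2/3 = 1/3
Q ⇒ P = 1/3 ⇒ 1/2 = 1
R ⇔ (Q ⇒ P) = 2/3 ⇔ 1 = 2/3
¬R ⇔ (R ⇔ (Q ⇒ P)) = 1/3 ⇔ 2/3 = 2/3
P ⇔ P = 1/2 ⇔ 1/2 = 1
R ⇔ R = 2/3 ⇔ 2/3 = 1
P ⇔ (R ⇔ R) = 1/2 ⇔ 1 = 1/2
(P ⇔ P) ⇒ (P ⇔ (R ⇔ R)) = 1 ⇒ 1/2 = 1/2
(¬R ⇔ (R ⇔ (Q ⇒ P))) ⇒ ((P ⇔ P) ⇒ (P ⇔ (R ⇔ R))) = 2/3 ⇒ 1/2 = 5/6
Q ⇔ Q = 1/3 ⇔ 1/3 = 1
¬(Q ⇔ Q) = ¬1 = 0
¬(Q ⇔ Q) ⇔ Q = 0 ⇔ 1/3 = 2/3
((¬R ⇔ (R ⇔ (Q ⇒ P))) ⇒ ((P ⇔ P) ⇒ (P ⇔ (R ⇔ R)))) ⇔ (¬(Q ⇔ Q) ⇔ Q) = 5/6 ⇔ 2/3 = 5/6
R ⇔ Q = 2/3 ⇔ 1/3 = 2/3
Q ⇒ R = 1/3 ⇒ 2/3 = 1
R ⇒ (Q ⇒ R) = 2/3 ⇒ 1 = 1
(R ⇔ Q) ⇒ (R ⇒ (Q ⇒ R)) = 2/3 ⇒ 1 = 1
P ⇔ R = 1/2 ⇔ 2/3 = 5/6
(P ⇔ R) ⇒ Q = 5/6 ⇒ 1/3 = 1/2
((R ⇔ Q) ⇒ (R ⇒ (Q ⇒ R))) ⇒ ((P ⇔ R) ⇒ Q) = 1 ⇒ 1/2 = 1/2
P ⇔ P = 1/2 ⇔ 1/2 = 1
R ⇒ (P ⇔ P) = 2/3 ⇒ 1 = 1
Q ⇒ Q = 1/3 ⇒ 1/3 = 1
(Q ⇒ Q) ⇔ Q = 1 ⇔ 1/3 = 1/3
(R ⇒ (P ⇔ P)) ⇔ ((Q ⇒ Q) ⇔ Q) = 1 ⇔ 1/3 = 1/3
Q ⇒ Q = 1/3 ⇒ 1/3 = 1
Q ⇒ Q = 1/3 ⇒ 1/3 = 1
¬(Q ⇒ Q) = ¬1 = 0
(Q ⇒ Q) ⇒ ¬(Q ⇒ Q) = 1 ⇒ 0 = 0
((R ⇒ (P ⇔ P)) ⇔ ((Q ⇒ Q) ⇔ Q)) ⇔ ((Q ⇒ Q) ⇒ ¬(Q ⇒ Q)) = 1/3 ⇔ 0 = 2/3
(((R ⇔ Q) ⇒ (R ⇒ (Q ⇒ R))) ⇒ ((P ⇔ R) ⇒ Q)) ⇒ (((R ⇒ (P ⇔ P)) ⇔ ((Q ⇒ Q) ⇔ Q)) ⇔ ((Q ⇒ Q) ⇒ ¬(Q ⇒ Q))) = 1/2 ⇒ 2/3 = 1
(((¬R ⇔ (R ⇔ (Q ⇒ P))) ⇒ ((P ⇔ P) ⇒ (P ⇔ (R ⇔ R)))) ⇔ (¬(Q ⇔ Q) ⇔ Q)) ⇔ ((((R ⇔ Q) ⇒ (R ⇒ (Q ⇒ R))) ⇒ ((P ⇔ R) ⇒ Q)) ⇒ (((R ⇒ (P ⇔ P)) ⇔ ((Q ⇒ Q) ⇔ Q)) ⇔ ((Q ⇒ Q) ⇒ ¬(Q ⇒ Q)))) = 5/6 ⇔ 1 = 5/6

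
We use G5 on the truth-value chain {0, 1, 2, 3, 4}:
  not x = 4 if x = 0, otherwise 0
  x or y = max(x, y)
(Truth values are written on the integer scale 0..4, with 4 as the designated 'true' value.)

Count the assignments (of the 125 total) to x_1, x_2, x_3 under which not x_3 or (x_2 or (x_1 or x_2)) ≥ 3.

value 4: 61 assignments (counts)
value 3: 28 assignments (counts)
value 2: 20 assignments
value 1: 12 assignments
value 0: 4 assignments
So 89 of the 125 assignments meet the threshold.

89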